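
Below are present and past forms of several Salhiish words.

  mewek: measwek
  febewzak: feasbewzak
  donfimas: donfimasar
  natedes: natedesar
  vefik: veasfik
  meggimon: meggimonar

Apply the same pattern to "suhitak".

suashitak

febewzak and donfimas both have last vowel 'a' yet inflect differently (feasbewzak, donfimasar), so the last vowel is not what conditions the rule; the final letter is.
"suhitak" ends in -k. The stems ending in -k (mewek → measwek, vefik → veasfik, febewzak → feasbewzak) insert -as- after the first vowel.
The other pattern: stems ending in -n or -s add -ar.
So suhitak → suashitak.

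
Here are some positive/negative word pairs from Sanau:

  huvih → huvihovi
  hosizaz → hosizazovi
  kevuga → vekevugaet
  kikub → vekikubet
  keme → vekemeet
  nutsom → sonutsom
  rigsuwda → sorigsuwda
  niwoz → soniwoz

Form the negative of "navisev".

kevuga and rigsuwda both end in -a yet inflect differently (vekevugaet, sorigsuwda), so the final letter is not what conditions the rule; the first letter is.
"navisev" begins with n-. The stems beginning with n- (nutsom → sonutsom, niwoz → soniwoz) add the prefix so-.
So navisev → sonavisev.

sonavisev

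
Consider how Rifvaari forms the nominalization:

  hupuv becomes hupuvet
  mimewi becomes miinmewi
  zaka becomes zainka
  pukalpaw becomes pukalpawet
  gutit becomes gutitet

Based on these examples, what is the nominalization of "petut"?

gutit and mimewi both have last vowel 'i' yet inflect differently (gutitet, miinmewi), so the last vowel is not what conditions the rule; whether the stem ends in a vowel or a consonant is.
"petut" ends in a consonant. The stems ending in a consonant (pukalpaw → pukalpawet, hupuv → hupuvet, gutit → gutitet) add -et.
The other pattern: stems ending in a vowel insert -in- after the first vowel.
So petut → petutet.

petutet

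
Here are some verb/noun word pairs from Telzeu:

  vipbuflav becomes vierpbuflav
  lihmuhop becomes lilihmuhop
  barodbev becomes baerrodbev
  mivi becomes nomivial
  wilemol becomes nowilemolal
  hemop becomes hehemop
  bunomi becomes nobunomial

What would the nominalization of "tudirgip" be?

tutudirgip

"tudirgip" ends in -p. The stems ending in -p (hemop → hehemop, lihmuhop → lilihmuhop) repeat the first consonant+vowel as a prefix.
So tudirgip → tutudirgip.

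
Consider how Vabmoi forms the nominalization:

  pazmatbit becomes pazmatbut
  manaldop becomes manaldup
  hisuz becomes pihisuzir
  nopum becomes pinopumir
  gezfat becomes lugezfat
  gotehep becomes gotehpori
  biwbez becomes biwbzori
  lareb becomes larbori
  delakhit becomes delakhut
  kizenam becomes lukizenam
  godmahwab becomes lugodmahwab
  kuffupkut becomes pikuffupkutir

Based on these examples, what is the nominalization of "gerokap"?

lugerokap

lareb and godmahwab both end in -b yet inflect differently (larbori, lugodmahwab), so the final letter is not what conditions the rule; the last vowel is.
"gerokap" has last vowel 'a'. The stems whose last vowel is 'a' (kizenam → lukizenam, gezfat → lugezfat, godmahwab → lugodmahwab) add the prefix lu-.
So gerokap → lugerokap.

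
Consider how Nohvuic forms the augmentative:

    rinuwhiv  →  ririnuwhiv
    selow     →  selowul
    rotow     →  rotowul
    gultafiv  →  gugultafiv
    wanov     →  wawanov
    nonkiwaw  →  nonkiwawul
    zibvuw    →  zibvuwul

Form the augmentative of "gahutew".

gahutewul

rotow and wanov both have last vowel 'o' yet inflect differently (rotowul, wawanov), so the last vowel is not what conditions the rule; the final letter is.
"gahutew" ends in -w. The stems ending in -w (zibvuw → zibvuwul, rotow → rotowul, selow → selowul) add -ul.
The other pattern: stems ending in -v repeat the first consonant+vowel as a prefix.
So gahutew → gahutewul.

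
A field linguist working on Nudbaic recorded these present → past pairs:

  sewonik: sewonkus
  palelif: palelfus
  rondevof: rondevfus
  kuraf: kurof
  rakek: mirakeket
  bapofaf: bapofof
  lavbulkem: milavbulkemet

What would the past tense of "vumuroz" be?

vumurzus

"vumuroz" has last vowel 'o'. The one such stem in the data (rondevof → rondevfus) deletes the last vowel and adds -us (as do palelif, sewonik), so the same rule applies.
The other patterns: stems whose last vowel is 'a' change the last vowel to 'o'; stems whose last vowel is 'e' add mi- … -et around the stem.
So vumuroz → vumurzus.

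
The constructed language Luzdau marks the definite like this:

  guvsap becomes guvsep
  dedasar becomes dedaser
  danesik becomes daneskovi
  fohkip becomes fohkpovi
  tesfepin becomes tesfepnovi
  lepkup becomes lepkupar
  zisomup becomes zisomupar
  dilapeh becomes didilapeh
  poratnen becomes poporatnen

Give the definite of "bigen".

"bigen" has last vowel 'e'. The stems whose last vowel is 'e' (dilapeh → didilapeh, poratnen → poporatnen) repeat the first consonant+vowel as a prefix.
So bigen → bibigen.

bibigen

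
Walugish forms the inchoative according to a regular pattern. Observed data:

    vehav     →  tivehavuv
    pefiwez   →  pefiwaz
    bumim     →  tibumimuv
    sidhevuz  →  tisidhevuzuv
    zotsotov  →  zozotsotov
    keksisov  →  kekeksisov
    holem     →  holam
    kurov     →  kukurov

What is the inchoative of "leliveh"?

pefiwez and sidhevuz both end in -z yet inflect differently (pefiwaz, tisidhevuzuv), so the final letter is not what conditions the rule; the last vowel is.
"leliveh" has last vowel 'e'. The stems whose last vowel is 'e' (holem → holam, pefiwez → pefiwaz) change the last vowel to 'a'.
The other patterns: stems whose last vowel is 'o' repeat the first consonant+vowel as a prefix; stems whose last vowel is 'a', 'i' or 'u' add ti- … -uv around the stem.
So leliveh → lelivah.

lelivah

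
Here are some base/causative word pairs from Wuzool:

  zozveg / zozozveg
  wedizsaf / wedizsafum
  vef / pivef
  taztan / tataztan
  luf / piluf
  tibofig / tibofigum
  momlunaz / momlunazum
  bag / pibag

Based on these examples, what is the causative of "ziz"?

piziz

bag and zozveg both end in -g yet inflect differently (pibag, zozozveg), so the final letter is not what conditions the rule; the number of vowels is.
"ziz" has 1 vowel. The stems with 1 vowel (bag → pibag, luf → piluf, vef → pivef) add the prefix pi-.
The other patterns: stems with 2 vowels repeat the first consonant+vowel as a prefix; stems with 3 vowels add -um.
So ziz → piziz.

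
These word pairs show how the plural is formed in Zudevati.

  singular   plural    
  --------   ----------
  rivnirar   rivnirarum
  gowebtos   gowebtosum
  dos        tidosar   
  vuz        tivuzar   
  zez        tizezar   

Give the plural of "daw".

tidawar

gowebtos and dos both end in -s yet inflect differently (gowebtosum, tidosar), so the final letter is not what conditions the rule; the number of vowels is.
"daw" has 1 vowel. The stems with 1 vowel (dos → tidosar, vuz → tivuzar, zez → tizezar) add ti- … -ar around the stem.
The other pattern: stems with 3 vowels add -um.
So daw → tidawar.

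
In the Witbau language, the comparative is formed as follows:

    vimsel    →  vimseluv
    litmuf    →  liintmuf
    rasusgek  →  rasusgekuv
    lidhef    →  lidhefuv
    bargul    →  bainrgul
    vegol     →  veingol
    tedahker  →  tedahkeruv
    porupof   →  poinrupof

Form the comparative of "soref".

"soref" has last vowel 'e'. The stems whose last vowel is 'e' (rasusgek → rasusgekuv, lidhef → lidhefuv, vimsel → vimseluv) add -uv.
So soref → sorefuv.

sorefuv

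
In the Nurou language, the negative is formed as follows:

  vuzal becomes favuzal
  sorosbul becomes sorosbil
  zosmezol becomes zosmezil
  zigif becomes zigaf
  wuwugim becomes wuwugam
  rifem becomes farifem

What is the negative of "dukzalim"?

sorosbul and vuzal both end in -l yet inflect differently (sorosbil, favuzal), so the final letter is not what conditions the rule; the last vowel is.
"dukzalim" has last vowel 'i'. The stems whose last vowel is 'i' (wuwugim → wuwugam, zigif → zigaf) change the last vowel to 'a'.
So dukzalim → dukzalam.

dukzalam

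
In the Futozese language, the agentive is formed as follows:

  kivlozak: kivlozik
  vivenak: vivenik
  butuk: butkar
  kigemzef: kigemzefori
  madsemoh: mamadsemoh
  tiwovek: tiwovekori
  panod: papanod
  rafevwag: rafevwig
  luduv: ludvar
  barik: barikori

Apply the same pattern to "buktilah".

buktilih

butuk and kivlozak both end in -k yet inflect differently (butkar, kivlozik), so the final letter is not what conditions the rule; the last vowel is.
"buktilah" has last vowel 'a'. The stems whose last vowel is 'a' (kivlozak → kivlozik, vivenak → vivenik, rafevwag → rafevwig) change the last vowel to 'i'.
The other patterns: stems whose last vowel is 'u' delete the last vowel and add -ar; stems whose last vowel is 'e' or 'i' add -ori; stems whose last vowel is 'o' repeat the first consonant+vowel as a prefix.
So buktilah → buktilih.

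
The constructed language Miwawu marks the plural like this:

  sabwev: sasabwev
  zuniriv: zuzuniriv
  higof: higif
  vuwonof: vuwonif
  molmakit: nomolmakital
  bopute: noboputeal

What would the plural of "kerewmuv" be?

kekerewmuv

"kerewmuv" ends in -v. The stems ending in -v (sabwev → sasabwev, zuniriv → zuzuniriv) repeat the first consonant+vowel as a prefix.
The other patterns: stems ending in -f change the last vowel to 'i'; stems ending in -e or -t add no- … -al around the stem.
So kerewmuv → kekerewmuv.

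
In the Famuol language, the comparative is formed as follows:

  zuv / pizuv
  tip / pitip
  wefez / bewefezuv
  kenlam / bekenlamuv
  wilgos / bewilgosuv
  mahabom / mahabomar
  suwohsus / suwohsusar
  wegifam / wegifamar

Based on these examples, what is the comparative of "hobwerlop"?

hobwerlopar

kenlam and mahabom both end in -m yet inflect differently (bekenlamuv, mahabomar), so the final letter is not what conditions the rule; the number of vowels is.
"hobwerlop" has 3 vowels. The stems with 3 vowels (mahabom → mahabomar, suwohsus → suwohsusar, wegifam → wegifamar) add -ar.
The other patterns: stems with 1 vowel add the prefix pi-; stems with 2 vowels add be- … -uv around the stem.
So hobwerlop → hobwerlopar.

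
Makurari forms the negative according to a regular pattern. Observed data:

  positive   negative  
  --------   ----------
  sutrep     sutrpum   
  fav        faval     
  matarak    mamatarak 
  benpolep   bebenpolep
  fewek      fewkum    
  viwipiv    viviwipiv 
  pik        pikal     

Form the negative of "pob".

pik and fewek both end in -k yet inflect differently (pikal, fewkum), so the final letter is not what conditions the rule; the number of vowels is.
"pob" has 1 vowel. The stems with 1 vowel (pik → pikal, fav → faval) add -al.
So pob → pobal.

pobal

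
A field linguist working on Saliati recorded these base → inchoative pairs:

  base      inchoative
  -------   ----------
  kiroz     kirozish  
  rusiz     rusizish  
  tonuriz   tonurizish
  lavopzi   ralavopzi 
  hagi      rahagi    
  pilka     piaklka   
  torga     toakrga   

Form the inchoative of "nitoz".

nitozish

"nitoz" ends in -z. The stems ending in -z (kiroz → kirozish, rusiz → rusizish, tonuriz → tonurizish) add -ish.
The other patterns: stems ending in -i add the prefix ra-; stems ending in -a insert -ak- after the first vowel.
So nitoz → nitozish.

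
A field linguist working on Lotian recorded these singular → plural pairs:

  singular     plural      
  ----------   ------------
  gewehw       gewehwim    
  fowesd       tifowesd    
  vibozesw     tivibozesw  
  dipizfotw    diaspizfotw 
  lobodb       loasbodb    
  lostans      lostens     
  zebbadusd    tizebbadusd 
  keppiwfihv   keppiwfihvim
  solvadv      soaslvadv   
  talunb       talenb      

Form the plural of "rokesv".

"rokesv" has second-to-last letter 's'. The stems whose second-to-last letter is 's' (fowesd → tifowesd, zebbadusd → tizebbadusd, vibozesw → tivibozesw) add the prefix ti-.
The other patterns: stems whose second-to-last letter is 'n' change the last vowel to 'e'; stems whose second-to-last letter is 'd' or 't' insert -as- after the first vowel; stems whose second-to-last letter is 'h' add -im.
So rokesv → tirokesv.

tirokesv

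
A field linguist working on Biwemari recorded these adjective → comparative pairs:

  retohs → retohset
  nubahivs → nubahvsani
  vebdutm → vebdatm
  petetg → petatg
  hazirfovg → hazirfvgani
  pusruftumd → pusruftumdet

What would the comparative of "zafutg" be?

hazirfovg and petetg both end in -g yet inflect differently (hazirfvgani, petatg), so the final letter is not what conditions the rule; the second-to-last letter is.
"zafutg" has second-to-last letter 't'. The stems whose second-to-last letter is 't' (petetg → petatg, vebdutm → vebdatm) change the last vowel to 'a'.
So zafutg → zafatg.

zafatg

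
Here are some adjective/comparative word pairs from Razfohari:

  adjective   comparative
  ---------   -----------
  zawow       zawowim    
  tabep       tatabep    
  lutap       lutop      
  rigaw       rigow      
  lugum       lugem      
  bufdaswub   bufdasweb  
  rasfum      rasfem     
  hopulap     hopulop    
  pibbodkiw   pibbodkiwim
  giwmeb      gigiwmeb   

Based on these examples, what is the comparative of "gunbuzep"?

gugunbuzep

lutap and tabep both end in -p yet inflect differently (lutop, tatabep), so the final letter is not what conditions the rule; the last vowel is.
"gunbuzep" has last vowel 'e'. The stems whose last vowel is 'e' (giwmeb → gigiwmeb, tabep → tatabep) repeat the first consonant+vowel as a prefix.
So gunbuzep → gugunbuzep.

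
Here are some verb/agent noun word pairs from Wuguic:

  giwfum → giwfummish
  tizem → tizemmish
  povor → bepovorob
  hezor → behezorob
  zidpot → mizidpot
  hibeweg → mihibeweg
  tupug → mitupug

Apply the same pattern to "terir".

povor and zidpot both have last vowel 'o' yet inflect differently (bepovorob, mizidpot), so the last vowel is not what conditions the rule; the final letter is.
"terir" ends in -r. The stems ending in -r (povor → bepovorob, hezor → behezorob) add be- … -ob around the stem.
The other patterns: stems ending in -m double the final consonant and add -ish; stems ending in -g or -t add the prefix mi-.
So terir → beterirob.

beterirob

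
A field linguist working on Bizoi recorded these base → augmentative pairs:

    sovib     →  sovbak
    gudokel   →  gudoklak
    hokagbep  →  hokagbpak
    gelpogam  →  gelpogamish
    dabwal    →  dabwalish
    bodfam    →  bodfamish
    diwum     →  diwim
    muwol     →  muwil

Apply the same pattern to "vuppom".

vuppim

"vuppom" has last vowel 'o'. The one such stem in the data (muwol → muwil) changes the last vowel to 'i' (as does diwum), so the same rule applies.
The other patterns: stems whose last vowel is 'e' or 'i' delete the last vowel and add -ak; stems whose last vowel is 'a' add -ish.
So vuppom → vuppim.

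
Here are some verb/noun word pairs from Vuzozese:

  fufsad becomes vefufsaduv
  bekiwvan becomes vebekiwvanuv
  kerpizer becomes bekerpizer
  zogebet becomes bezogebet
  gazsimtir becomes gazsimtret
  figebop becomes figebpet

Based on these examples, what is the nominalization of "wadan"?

"wadan" has last vowel 'a'. The stems whose last vowel is 'a' (fufsad → vefufsaduv, bekiwvan → vebekiwvanuv) add ve- … -uv around the stem.
So wadan → vewadanuv.

vewadanuv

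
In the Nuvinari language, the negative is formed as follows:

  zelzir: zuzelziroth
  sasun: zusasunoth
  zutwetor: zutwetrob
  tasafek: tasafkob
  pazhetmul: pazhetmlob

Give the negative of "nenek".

zunenekoth

"nenek" has 2 vowels. The stems with 2 vowels (zelzir → zuzelziroth, sasun → zusasunoth) add zu- … -oth around the stem.
So nenek → zunenekoth.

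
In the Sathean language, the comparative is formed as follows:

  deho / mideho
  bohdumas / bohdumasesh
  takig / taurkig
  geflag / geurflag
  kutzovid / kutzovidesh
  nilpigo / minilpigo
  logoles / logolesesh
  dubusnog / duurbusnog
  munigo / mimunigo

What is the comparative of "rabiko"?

"rabiko" ends in -o. The stems ending in -o (nilpigo → minilpigo, deho → mideho, munigo → mimunigo) add the prefix mi-.
The other patterns: stems ending in -g insert -ur- after the first vowel; stems ending in -d or -s add -esh.
So rabiko → mirabiko.

mirabiko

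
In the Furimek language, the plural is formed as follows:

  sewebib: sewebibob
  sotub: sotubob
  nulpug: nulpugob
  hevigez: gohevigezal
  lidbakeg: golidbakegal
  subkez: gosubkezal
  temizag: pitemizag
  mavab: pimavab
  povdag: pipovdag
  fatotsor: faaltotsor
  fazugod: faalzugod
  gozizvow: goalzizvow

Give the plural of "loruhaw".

nulpug and lidbakeg both end in -g yet inflect differently (nulpugob, golidbakegal), so the final letter is not what conditions the rule; the last vowel is.
"loruhaw" has last vowel 'a'. The stems whose last vowel is 'a' (temizag → pitemizag, mavab → pimavab, povdag → pipovdag) add the prefix pi-.
The other patterns: stems whose last vowel is 'i' or 'u' add -ob; stems whose last vowel is 'e' add go- … -al around the stem; stems whose last vowel is 'o' insert -al- after the first vowel.
So loruhaw → piloruhaw.

piloruhaw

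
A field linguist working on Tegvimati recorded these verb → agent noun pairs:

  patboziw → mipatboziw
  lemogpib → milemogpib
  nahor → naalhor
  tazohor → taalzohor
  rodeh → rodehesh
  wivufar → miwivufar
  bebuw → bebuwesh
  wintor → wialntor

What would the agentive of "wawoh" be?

"wawoh" has last vowel 'o'. The stems whose last vowel is 'o' (wintor → wialntor, nahor → naalhor, tazohor → taalzohor) insert -al- after the first vowel.
The other patterns: stems whose last vowel is 'e' or 'u' add -esh; stems whose last vowel is 'a' or 'i' add the prefix mi-.
So wawoh → waalwoh.

waalwoh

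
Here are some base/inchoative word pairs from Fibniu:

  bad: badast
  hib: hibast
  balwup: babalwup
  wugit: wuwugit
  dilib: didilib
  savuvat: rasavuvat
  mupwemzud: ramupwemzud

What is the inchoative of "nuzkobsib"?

ranuzkobsib

hib and dilib both end in -b yet inflect differently (hibast, didilib), so the final letter is not what conditions the rule; the number of vowels is.
"nuzkobsib" has 3 vowels. The stems with 3 vowels (savuvat → rasavuvat, mupwemzud → ramupwemzud) add the prefix ra-.
So nuzkobsib → ranuzkobsib.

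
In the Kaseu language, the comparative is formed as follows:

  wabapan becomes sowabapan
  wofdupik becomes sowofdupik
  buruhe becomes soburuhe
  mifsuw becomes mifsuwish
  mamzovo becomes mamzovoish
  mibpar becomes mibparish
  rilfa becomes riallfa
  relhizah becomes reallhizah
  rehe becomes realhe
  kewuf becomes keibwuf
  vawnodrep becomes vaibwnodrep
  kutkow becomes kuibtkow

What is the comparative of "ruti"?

buruhe and rehe both end in -e yet inflect differently (soburuhe, realhe), so the final letter is not what conditions the rule; the first letter is.
"ruti" begins with r-. The stems beginning with r- (rilfa → riallfa, relhizah → reallhizah, rehe → realhe) insert -al- after the first vowel.
The other patterns: stems beginning with b- or w- add the prefix so-; stems beginning with m- add -ish; stems beginning with k- or v- insert -ib- after the first vowel.
So ruti → rualti.

rualti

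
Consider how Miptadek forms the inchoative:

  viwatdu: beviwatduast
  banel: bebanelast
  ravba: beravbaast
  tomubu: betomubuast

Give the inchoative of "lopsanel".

belopsanelast

Every pair shown (viwatdu → beviwatduast, banel → bebanelast, ravba → beravbaast, …) follows the same rule: add be- … -ast around the stem.
So lopsanel → belopsanelast.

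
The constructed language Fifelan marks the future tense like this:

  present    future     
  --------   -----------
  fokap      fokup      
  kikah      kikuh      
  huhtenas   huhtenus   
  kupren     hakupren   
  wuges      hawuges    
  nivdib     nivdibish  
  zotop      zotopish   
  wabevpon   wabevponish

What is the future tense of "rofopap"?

rofopup

huhtenas and wuges both end in -s yet inflect differently (huhtenus, hawuges), so the final letter is not what conditions the rule; the last vowel is.
"rofopap" has last vowel 'a'. The stems whose last vowel is 'a' (fokap → fokup, kikah → kikuh, huhtenas → huhtenus) change the last vowel to 'u'.
So rofopap → rofopup.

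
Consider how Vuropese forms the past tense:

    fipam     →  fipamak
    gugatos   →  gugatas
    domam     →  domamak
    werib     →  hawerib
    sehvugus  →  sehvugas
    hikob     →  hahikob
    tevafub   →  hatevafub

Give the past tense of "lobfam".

tevafub and sehvugus both have last vowel 'u' yet inflect differently (hatevafub, sehvugas), so the last vowel is not what conditions the rule; the final letter is.
"lobfam" ends in -m. The stems ending in -m (fipam → fipamak, domam → domamak) add -ak.
The other patterns: stems ending in -b add the prefix ha-; stems ending in -s change the last vowel to 'a'.
So lobfam → lobfamak.

lobfamak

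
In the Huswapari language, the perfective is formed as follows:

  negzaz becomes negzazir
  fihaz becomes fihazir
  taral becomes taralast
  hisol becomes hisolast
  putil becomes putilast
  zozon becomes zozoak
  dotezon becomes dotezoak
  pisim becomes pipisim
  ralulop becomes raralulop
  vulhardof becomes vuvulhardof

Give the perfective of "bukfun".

bukfuak

negzaz and taral both have last vowel 'a' yet inflect differently (negzazir, taralast), so the last vowel is not what conditions the rule; the final letter is.
"bukfun" ends in -n. The stems ending in -n (zozon → zozoak, dotezon → dotezoak) drop the final letter and add -ak.
The other patterns: stems ending in -z add -ir; stems ending in -l add -ast; stems ending in -f, -m or -p repeat the first consonant+vowel as a prefix.
So bukfun → bukfuak.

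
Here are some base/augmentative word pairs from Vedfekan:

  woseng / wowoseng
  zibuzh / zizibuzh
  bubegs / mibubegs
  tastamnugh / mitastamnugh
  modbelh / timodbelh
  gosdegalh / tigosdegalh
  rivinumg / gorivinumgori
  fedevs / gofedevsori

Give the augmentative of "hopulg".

tihopulg

"hopulg" has second-to-last letter 'l'. The stems whose second-to-last letter is 'l' (modbelh → timodbelh, gosdegalh → tigosdegalh) add the prefix ti-.
The other patterns: stems whose second-to-last letter is 'n' or 'z' repeat the first consonant+vowel as a prefix; stems whose second-to-last letter is 'g' add the prefix mi-; stems whose second-to-last letter is 'm' or 'v' add go- … -ori around the stem.
So hopulg → tihopulg.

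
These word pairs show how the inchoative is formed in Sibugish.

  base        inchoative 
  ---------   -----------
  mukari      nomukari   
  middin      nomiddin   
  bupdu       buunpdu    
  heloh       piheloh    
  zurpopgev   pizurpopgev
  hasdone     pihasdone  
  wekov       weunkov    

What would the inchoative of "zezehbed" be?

"zezehbed" begins with z-. The one such stem in the data (zurpopgev → pizurpopgev) adds the prefix pi-, so the same rule applies.
The other patterns: stems beginning with m- add the prefix no-; stems beginning with b- or w- insert -un- after the first vowel.
So zezehbed → pizezehbed.

pizezehbed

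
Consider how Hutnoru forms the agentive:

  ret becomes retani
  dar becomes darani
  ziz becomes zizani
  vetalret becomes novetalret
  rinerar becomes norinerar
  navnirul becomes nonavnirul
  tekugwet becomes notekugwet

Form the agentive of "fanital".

nofanital

ret and vetalret both end in -t yet inflect differently (retani, novetalret), so the final letter is not what conditions the rule; the number of vowels is.
"fanital" has 3 vowels. The stems with 3 vowels (vetalret → novetalret, rinerar → norinerar, navnirul → nonavnirul) add the prefix no-.
So fanital → nofanital.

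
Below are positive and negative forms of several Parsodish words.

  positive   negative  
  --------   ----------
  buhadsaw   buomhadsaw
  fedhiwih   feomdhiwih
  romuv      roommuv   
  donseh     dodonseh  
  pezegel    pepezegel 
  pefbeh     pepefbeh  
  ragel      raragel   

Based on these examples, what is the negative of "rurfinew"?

rururfinew

"rurfinew" has last vowel 'e'. The stems whose last vowel is 'e' (pefbeh → pepefbeh, donseh → dodonseh, pezegel → pepezegel) repeat the first consonant+vowel as a prefix.
So rurfinew → rururfinew.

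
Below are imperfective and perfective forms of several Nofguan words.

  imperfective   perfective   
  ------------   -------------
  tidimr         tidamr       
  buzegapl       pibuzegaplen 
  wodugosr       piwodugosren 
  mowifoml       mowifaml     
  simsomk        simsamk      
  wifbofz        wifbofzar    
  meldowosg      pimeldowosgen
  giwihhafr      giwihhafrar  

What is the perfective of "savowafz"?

savowafzar

giwihhafr and tidimr both end in -r yet inflect differently (giwihhafrar, tidamr), so the final letter is not what conditions the rule; the second-to-last letter is.
"savowafz" has second-to-last letter 'f'. The stems whose second-to-last letter is 'f' (wifbofz → wifbofzar, giwihhafr → giwihhafrar) add -ar.
The other patterns: stems whose second-to-last letter is 'm' change the last vowel to 'a'; stems whose second-to-last letter is 'p' or 's' add pi- … -en around the stem.
So savowafz → savowafzar.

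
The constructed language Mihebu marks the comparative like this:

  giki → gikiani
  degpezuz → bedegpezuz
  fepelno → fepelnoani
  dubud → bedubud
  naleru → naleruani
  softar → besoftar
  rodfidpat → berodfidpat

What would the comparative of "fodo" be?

fodoani

naleru and degpezuz both have last vowel 'u' yet inflect differently (naleruani, bedegpezuz), so the last vowel is not what conditions the rule; whether the stem ends in a vowel or a consonant is.
"fodo" ends in a vowel. The stems ending in a vowel (naleru → naleruani, fepelno → fepelnoani, giki → gikiani) add -ani.
The other pattern: stems ending in a consonant add the prefix be-.
So fodo → fodoani.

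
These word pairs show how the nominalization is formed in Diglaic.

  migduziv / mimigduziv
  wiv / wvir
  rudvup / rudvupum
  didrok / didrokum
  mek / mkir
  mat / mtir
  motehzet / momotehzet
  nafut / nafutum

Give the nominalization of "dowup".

dowupum

mek and didrok both end in -k yet inflect differently (mkir, didrokum), so the final letter is not what conditions the rule; the number of vowels is.
"dowup" has 2 vowels. The stems with 2 vowels (didrok → didrokum, rudvup → rudvupum, nafut → nafutum) add -um.
So dowup → dowupum.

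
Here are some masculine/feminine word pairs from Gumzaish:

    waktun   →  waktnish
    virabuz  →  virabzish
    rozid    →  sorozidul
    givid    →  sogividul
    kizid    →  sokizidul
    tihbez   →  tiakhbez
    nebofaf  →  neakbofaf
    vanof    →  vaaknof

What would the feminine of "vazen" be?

virabuz and tihbez both end in -z yet inflect differently (virabzish, tiakhbez), so the final letter is not what conditions the rule; the last vowel is.
"vazen" has last vowel 'e'. The one such stem in the data (tihbez → tiakhbez) inserts -ak- after the first vowel (as do nebofaf, vanof), so the same rule applies.
So vazen → vaakzen.

vaakzen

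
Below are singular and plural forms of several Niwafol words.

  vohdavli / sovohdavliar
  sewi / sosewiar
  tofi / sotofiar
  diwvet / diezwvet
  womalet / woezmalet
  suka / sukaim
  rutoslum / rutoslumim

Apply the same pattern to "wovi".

sowoviar

"wovi" ends in -i. The stems ending in -i (vohdavli → sovohdavliar, sewi → sosewiar, tofi → sotofiar) add so- … -ar around the stem.
The other patterns: stems ending in -t insert -ez- after the first vowel; stems ending in -a or -m add -im.
So wovi → sowoviar.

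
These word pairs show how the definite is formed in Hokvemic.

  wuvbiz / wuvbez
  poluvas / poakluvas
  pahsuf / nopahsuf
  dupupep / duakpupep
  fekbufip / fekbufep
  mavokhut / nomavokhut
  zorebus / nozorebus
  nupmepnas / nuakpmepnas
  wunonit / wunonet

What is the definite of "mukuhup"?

nomukuhup

wunonit and mavokhut both end in -t yet inflect differently (wunonet, nomavokhut), so the final letter is not what conditions the rule; the last vowel is.
"mukuhup" has last vowel 'u'. The stems whose last vowel is 'u' (pahsuf → nopahsuf, mavokhut → nomavokhut, zorebus → nozorebus) add the prefix no-.
The other patterns: stems whose last vowel is 'i' change the last vowel to 'e'; stems whose last vowel is 'a' or 'e' insert -ak- after the first vowel.
So mukuhup → nomukuhup.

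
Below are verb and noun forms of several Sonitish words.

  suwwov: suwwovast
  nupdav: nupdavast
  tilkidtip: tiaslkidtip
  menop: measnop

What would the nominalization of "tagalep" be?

taasgalep

menop and suwwov both have last vowel 'o' yet inflect differently (measnop, suwwovast), so the last vowel is not what conditions the rule; the final letter is.
"tagalep" ends in -p. The stems ending in -p (menop → measnop, tilkidtip → tiaslkidtip) insert -as- after the first vowel.
So tagalep → taasgalep.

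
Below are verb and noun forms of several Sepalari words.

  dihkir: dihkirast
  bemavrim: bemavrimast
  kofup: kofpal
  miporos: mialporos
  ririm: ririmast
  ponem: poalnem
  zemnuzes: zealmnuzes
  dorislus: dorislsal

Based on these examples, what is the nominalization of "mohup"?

ririm and ponem both end in -m yet inflect differently (ririmast, poalnem), so the final letter is not what conditions the rule; the last vowel is.
"mohup" has last vowel 'u'. The stems whose last vowel is 'u' (kofup → kofpal, dorislus → dorislsal) delete the last vowel and add -al.
So mohup → mohpal.

mohpal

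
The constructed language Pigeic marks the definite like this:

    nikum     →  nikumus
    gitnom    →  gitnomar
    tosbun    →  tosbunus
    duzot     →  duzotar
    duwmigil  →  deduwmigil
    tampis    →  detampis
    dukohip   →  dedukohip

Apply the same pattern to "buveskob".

nikum and gitnom both end in -m yet inflect differently (nikumus, gitnomar), so the final letter is not what conditions the rule; the last vowel is.
"buveskob" has last vowel 'o'. The stems whose last vowel is 'o' (gitnom → gitnomar, duzot → duzotar) add -ar.
The other patterns: stems whose last vowel is 'i' add the prefix de-; stems whose last vowel is 'u' add -us.
So buveskob → buveskobar.

buveskobar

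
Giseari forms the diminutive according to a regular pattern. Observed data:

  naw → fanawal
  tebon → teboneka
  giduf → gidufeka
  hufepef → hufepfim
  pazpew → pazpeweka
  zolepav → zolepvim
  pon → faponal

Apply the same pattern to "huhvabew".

huhvabwim

pon and tebon both end in -n yet inflect differently (faponal, teboneka), so the final letter is not what conditions the rule; the number of vowels is.
"huhvabew" has 3 vowels. The stems with 3 vowels (zolepav → zolepvim, hufepef → hufepfim) delete the last vowel and add -im.
The other patterns: stems with 1 vowel add fa- … -al around the stem; stems with 2 vowels add -eka.
So huhvabew → huhvabwim.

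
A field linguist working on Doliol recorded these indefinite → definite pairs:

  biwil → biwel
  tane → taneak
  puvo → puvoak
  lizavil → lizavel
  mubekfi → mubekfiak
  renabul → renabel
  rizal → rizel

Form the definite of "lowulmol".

lowulmel

biwil and mubekfi both have last vowel 'i' yet inflect differently (biwel, mubekfiak), so the last vowel is not what conditions the rule; whether the stem ends in a vowel or a consonant is.
"lowulmol" ends in a consonant. The stems ending in a consonant (biwil → biwel, lizavil → lizavel, renabul → renabel) change the last vowel to 'e'.
So lowulmol → lowulmel.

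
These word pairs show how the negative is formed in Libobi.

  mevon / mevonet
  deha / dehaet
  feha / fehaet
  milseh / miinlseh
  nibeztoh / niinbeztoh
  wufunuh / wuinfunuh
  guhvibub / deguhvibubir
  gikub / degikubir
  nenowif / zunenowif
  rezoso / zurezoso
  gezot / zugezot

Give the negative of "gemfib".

degemfibir

mevon and nibeztoh both have last vowel 'o' yet inflect differently (mevonet, niinbeztoh), so the last vowel is not what conditions the rule; the final letter is.
"gemfib" ends in -b. The stems ending in -b (guhvibub → deguhvibubir, gikub → degikubir) add de- … -ir around the stem.
So gemfib → degemfibir.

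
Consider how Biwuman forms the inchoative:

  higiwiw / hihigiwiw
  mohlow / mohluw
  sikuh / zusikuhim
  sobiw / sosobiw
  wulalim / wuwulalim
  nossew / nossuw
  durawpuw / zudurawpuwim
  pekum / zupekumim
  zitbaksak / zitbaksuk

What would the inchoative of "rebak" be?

durawpuw and higiwiw both end in -w yet inflect differently (zudurawpuwim, hihigiwiw), so the final letter is not what conditions the rule; the last vowel is.
"rebak" has last vowel 'a'. The one such stem in the data (zitbaksak → zitbaksuk) changes the last vowel to 'u' (as do nossew, mohlow), so the same rule applies.
So rebak → rebuk.

rebuk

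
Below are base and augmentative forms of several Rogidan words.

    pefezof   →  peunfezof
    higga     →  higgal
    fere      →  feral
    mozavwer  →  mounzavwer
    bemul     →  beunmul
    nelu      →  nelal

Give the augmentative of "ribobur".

riunbobur

fere and mozavwer both have last vowel 'e' yet inflect differently (feral, mounzavwer), so the last vowel is not what conditions the rule; whether the stem ends in a vowel or a consonant is.
"ribobur" ends in a consonant. The stems ending in a consonant (pefezof → peunfezof, mozavwer → mounzavwer, bemul → beunmul) insert -un- after the first vowel.
So ribobur → riunbobur.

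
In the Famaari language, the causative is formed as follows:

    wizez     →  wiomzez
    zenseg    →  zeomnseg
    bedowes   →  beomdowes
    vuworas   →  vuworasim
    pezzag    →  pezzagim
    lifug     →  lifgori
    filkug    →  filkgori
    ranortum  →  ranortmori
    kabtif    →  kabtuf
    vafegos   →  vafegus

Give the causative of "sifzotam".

sifzotamim

"sifzotam" has last vowel 'a'. The stems whose last vowel is 'a' (vuworas → vuworasim, pezzag → pezzagim) add -im.
The other patterns: stems whose last vowel is 'e' insert -om- after the first vowel; stems whose last vowel is 'u' delete the last vowel and add -ori; stems whose last vowel is 'i' or 'o' change the last vowel to 'u'.
So sifzotam → sifzotamim.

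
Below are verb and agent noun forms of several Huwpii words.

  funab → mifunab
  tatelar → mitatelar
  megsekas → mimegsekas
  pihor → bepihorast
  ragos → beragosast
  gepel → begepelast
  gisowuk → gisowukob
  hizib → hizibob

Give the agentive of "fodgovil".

tatelar and pihor both end in -r yet inflect differently (mitatelar, bepihorast), so the final letter is not what conditions the rule; the last vowel is.
"fodgovil" has last vowel 'i'. The one such stem in the data (hizib → hizibob) adds -ob, so the same rule applies.
The other patterns: stems whose last vowel is 'a' add the prefix mi-; stems whose last vowel is 'e' or 'o' add be- … -ast around the stem.
So fodgovil → fodgovilob.

fodgovilob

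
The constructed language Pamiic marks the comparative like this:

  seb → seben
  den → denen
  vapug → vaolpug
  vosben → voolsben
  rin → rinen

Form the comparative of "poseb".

vosben and rin both end in -n yet inflect differently (voolsben, rinen), so the final letter is not what conditions the rule; the number of vowels is.
"poseb" has 2 vowels. The stems with 2 vowels (vapug → vaolpug, vosben → voolsben) insert -ol- after the first vowel.
So poseb → poolseb.

poolseb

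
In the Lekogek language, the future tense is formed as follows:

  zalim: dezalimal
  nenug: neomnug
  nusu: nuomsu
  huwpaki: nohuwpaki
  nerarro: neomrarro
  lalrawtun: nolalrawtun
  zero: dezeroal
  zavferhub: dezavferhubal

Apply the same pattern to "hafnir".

nerarro and zero both end in -o yet inflect differently (neomrarro, dezeroal), so the final letter is not what conditions the rule; the first letter is.
"hafnir" begins with h-. The one such stem in the data (huwpaki → nohuwpaki) adds the prefix no-, so the same rule applies.
So hafnir → nohafnir.

nohafnir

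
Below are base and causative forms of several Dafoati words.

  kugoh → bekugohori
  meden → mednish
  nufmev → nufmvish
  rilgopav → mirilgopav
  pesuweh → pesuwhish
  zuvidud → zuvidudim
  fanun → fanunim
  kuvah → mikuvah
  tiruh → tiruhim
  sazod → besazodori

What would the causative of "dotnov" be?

bedotnovori

tiruh and pesuweh both end in -h yet inflect differently (tiruhim, pesuwhish), so the final letter is not what conditions the rule; the last vowel is.
"dotnov" has last vowel 'o'. The stems whose last vowel is 'o' (kugoh → bekugohori, sazod → besazodori) add be- … -ori around the stem.
The other patterns: stems whose last vowel is 'u' add -im; stems whose last vowel is 'e' delete the last vowel and add -ish; stems whose last vowel is 'a' add the prefix mi-.
So dotnov → bedotnovori.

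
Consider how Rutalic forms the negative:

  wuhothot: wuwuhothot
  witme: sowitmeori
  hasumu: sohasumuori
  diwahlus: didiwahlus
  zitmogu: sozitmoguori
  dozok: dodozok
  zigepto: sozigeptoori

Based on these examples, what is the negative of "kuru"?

sokuruori

diwahlus and hasumu both have last vowel 'u' yet inflect differently (didiwahlus, sohasumuori), so the last vowel is not what conditions the rule; whether the stem ends in a vowel or a consonant is.
"kuru" ends in a vowel. The stems ending in a vowel (hasumu → sohasumuori, zitmogu → sozitmoguori, witme → sowitmeori) add so- … -ori around the stem.
The other pattern: stems ending in a consonant repeat the first consonant+vowel as a prefix.
So kuru → sokuruori.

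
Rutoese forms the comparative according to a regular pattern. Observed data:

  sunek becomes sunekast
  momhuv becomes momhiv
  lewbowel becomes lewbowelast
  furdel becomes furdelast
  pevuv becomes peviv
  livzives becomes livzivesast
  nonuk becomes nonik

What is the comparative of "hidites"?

hiditesast

sunek and nonuk both end in -k yet inflect differently (sunekast, nonik), so the final letter is not what conditions the rule; the last vowel is.
"hidites" has last vowel 'e'. The stems whose last vowel is 'e' (sunek → sunekast, lewbowel → lewbowelast, furdel → furdelast) add -ast.
The other pattern: stems whose last vowel is 'u' change the last vowel to 'i'.
So hidites → hiditesast.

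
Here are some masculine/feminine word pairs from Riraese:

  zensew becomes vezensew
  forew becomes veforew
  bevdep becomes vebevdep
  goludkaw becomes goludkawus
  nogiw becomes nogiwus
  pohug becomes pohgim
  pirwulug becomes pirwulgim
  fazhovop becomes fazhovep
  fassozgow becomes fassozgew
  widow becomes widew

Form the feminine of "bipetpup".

bipetppim

zensew and goludkaw both end in -w yet inflect differently (vezensew, goludkawus), so the final letter is not what conditions the rule; the last vowel is.
"bipetpup" has last vowel 'u'. The stems whose last vowel is 'u' (pohug → pohgim, pirwulug → pirwulgim) delete the last vowel and add -im.
The other patterns: stems whose last vowel is 'e' add the prefix ve-; stems whose last vowel is 'a' or 'i' add -us; stems whose last vowel is 'o' change the last vowel to 'e'.
So bipetpup → bipetppim.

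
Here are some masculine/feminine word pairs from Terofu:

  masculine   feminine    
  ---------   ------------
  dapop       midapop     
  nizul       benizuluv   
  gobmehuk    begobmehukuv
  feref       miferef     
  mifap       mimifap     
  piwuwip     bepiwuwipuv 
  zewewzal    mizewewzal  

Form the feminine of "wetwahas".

miwetwahas

nizul and zewewzal both end in -l yet inflect differently (benizuluv, mizewewzal), so the final letter is not what conditions the rule; the last vowel is.
"wetwahas" has last vowel 'a'. The stems whose last vowel is 'a' (zewewzal → mizewewzal, mifap → mimifap) add the prefix mi-.
The other pattern: stems whose last vowel is 'i' or 'u' add be- … -uv around the stem.
So wetwahas → miwetwahas.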